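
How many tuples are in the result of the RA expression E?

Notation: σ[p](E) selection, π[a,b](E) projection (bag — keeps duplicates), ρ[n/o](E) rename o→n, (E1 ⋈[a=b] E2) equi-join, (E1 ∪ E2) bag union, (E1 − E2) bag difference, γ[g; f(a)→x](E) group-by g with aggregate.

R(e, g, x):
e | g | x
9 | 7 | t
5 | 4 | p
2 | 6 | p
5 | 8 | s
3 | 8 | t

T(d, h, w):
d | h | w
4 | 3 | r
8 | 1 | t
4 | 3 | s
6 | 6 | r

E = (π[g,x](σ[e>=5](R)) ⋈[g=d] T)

Per-node cardinality:
  R → 5
  σ[e>=5](R) → 3
  π[g,x](σ[e>=5](R)) → 3
  T → 4
  (π[g,x](σ[e>=5](R)) ⋈[g=d] T) → 3

|E| = 3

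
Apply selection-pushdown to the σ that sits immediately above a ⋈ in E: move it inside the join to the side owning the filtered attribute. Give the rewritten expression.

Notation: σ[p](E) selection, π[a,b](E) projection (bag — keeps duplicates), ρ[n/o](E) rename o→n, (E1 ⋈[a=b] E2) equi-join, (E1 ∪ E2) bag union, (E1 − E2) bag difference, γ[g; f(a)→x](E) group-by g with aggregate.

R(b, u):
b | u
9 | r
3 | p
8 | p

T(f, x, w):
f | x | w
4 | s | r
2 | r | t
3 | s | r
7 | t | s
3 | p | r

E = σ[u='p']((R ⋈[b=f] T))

σ filters on u, owned by the left side.
E' = (σ[u='p'](R) ⋈[b=f] T)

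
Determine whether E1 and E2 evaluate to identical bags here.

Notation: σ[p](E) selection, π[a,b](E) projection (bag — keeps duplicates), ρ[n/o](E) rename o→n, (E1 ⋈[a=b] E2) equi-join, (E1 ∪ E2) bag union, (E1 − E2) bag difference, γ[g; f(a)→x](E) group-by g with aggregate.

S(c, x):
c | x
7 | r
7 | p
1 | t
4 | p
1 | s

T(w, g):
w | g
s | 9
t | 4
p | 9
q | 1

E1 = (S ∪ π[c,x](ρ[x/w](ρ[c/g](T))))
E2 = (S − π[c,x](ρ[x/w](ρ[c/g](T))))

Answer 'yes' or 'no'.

E1 row counts bottom-up:
  S → 5
  T → 4
  ρ[c/g](T) → 4
  ρ[x/w](ρ[c/g](T)) → 4
  π[c,x](ρ[x/w](ρ[c/g](T))) → 4
  (S ∪ π[c,x](ρ[x/w](ρ[c/g](T)))) → 9
E2 row counts bottom-up:
  S → 5
  T → 4
  ρ[c/g](T) → 4
  ρ[x/w](ρ[c/g](T)) → 4
  π[c,x](ρ[x/w](ρ[c/g](T))) → 4
  (S − π[c,x](ρ[x/w](ρ[c/g](T)))) → 5

E1 result:
c | x
1 | q
1 | s
1 | t
4 | p
4 | t
7 | p
7 | r
9 | p
9 | s
E2 result:
c | x
1 | s
1 | t
4 | p
7 | p
7 | r
Witness: (9, 's') appears 1× in E1 but 0× in E2.

no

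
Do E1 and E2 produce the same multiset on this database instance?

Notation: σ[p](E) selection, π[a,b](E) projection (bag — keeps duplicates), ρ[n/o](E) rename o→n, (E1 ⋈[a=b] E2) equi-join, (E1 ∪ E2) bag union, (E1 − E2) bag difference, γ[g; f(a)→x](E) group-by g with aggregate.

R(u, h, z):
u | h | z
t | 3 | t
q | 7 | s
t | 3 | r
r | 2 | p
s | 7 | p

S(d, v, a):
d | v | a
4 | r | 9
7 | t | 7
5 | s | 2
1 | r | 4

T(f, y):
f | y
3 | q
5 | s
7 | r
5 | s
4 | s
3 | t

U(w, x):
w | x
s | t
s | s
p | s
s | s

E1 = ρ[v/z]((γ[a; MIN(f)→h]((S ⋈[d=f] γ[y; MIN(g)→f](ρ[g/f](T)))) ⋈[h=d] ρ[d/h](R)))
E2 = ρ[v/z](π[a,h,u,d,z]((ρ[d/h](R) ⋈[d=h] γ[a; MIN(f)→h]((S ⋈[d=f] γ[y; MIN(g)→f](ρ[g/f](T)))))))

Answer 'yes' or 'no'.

E1 row counts bottom-up:
  S → 4
  T → 6
  ρ[g/f](T) → 6
  γ[y; MIN(g)→f](ρ[g/f](T)) → 4
  (S ⋈[d=f] γ[y; MIN(g)→f](ρ[g/f](T))) → 2
  γ[a; MIN(f)→h]((S ⋈[d=f] γ[y; MIN(g)→f](ρ[g/f](T)))) → 2
  R → 5
  ρ[d/h](R) → 5
  (γ[a; MIN(f)→h]((S ⋈[d=f] γ[y; MIN(g)→f](ρ[g/f](T)))) ⋈[h=d] ρ[d/h](R)) → 2
  ρ[v/z]((γ[a; MIN(f)→h]((S ⋈[d=f] γ[y; MIN(g)→f](ρ[g/f](T)))) ⋈[h=d] ρ[d/h](R))) → 2
E2 row counts bottom-up:
  R → 5
  ρ[d/h](R) → 5
  S → 4
  T → 6
  ρ[g/f](T) → 6
  γ[y; MIN(g)→f](ρ[g/f](T)) → 4
  (S ⋈[d=f] γ[y; MIN(g)→f](ρ[g/f](T))) → 2
  γ[a; MIN(f)→h]((S ⋈[d=f] γ[y; MIN(g)→f](ρ[g/f](T)))) → 2
  (ρ[d/h](R) ⋈[d=h] γ[a; MIN(f)→h]((S ⋈[d=f] γ[y; MIN(g)→f](ρ[g/f](T))))) → 2
  π[a,h,u,d,z]((ρ[d/h](R) ⋈[d=h] γ[a; MIN(f)→h]((S ⋈[d=f] γ[y; MIN(g)→f](ρ[g/f](T)))))) → 2
  ρ[v/z](π[a,h,u,d,z]((ρ[d/h](R) ⋈[d=h] γ[a; MIN(f)→h]((S ⋈[d=f] γ[y; MIN(g)→f](ρ[g/f](T))))))) → 2

E1 and E2 produce the same multiset:
a | h | u | d | v
7 | 7 | q | 7 | s
7 | 7 | s | 7 | p

yes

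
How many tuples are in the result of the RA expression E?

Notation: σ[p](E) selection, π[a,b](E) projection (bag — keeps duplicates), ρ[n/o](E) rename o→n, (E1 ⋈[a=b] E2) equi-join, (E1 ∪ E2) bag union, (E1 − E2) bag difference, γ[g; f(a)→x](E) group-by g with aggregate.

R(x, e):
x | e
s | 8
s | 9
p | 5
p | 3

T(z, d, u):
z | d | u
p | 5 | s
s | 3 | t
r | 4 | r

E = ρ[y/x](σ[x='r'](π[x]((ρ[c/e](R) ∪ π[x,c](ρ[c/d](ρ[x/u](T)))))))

Row counts bottom-up:
  R → 4
  ρ[c/e](R) → 4
  T → 3
  ρ[x/u](T) → 3
  ρ[c/d](ρ[x/u](T)) → 3
  π[x,c](ρ[c/d](ρ[x/u](T))) → 3
  (ρ[c/e](R) ∪ π[x,c](ρ[c/d](ρ[x/u](T)))) → 7
  π[x]((ρ[c/e](R) ∪ π[x,c](ρ[c/d](ρ[x/u](T))))) → 7
  σ[x='r'](π[x]((ρ[c/e](R) ∪ π[x,c](ρ[c/d](ρ[x/u](T)))))) → 1
  ρ[y/x](σ[x='r'](π[x]((ρ[c/e](R) ∪ π[x,c](ρ[c/d](ρ[x/u](T))))))) → 1

|E| = 1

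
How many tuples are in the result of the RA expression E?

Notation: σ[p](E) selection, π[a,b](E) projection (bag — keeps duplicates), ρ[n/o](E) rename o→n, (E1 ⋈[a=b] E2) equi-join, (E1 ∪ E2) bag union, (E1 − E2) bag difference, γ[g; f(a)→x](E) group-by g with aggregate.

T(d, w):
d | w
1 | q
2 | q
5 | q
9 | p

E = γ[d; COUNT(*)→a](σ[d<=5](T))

Row counts bottom-up:
  T → 4
  σ[d<=5](T) → 3
  γ[d; COUNT(*)→a](σ[d<=5](T)) → 3

|E| = 3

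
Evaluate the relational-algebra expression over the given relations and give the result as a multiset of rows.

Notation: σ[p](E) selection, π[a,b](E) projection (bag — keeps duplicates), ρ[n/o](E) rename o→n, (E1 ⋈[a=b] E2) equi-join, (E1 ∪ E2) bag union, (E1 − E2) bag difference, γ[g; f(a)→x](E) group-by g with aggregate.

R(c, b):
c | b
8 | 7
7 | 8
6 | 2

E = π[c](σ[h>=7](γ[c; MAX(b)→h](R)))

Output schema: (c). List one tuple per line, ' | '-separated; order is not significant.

Row counts bottom-up:
  R → 3
  γ[c; MAX(b)→h](R) → 3
  σ[h>=7](γ[c; MAX(b)→h](R)) → 2
  π[c](σ[h>=7](γ[c; MAX(b)→h](R))) → 2

== RESULT ==
c
7
8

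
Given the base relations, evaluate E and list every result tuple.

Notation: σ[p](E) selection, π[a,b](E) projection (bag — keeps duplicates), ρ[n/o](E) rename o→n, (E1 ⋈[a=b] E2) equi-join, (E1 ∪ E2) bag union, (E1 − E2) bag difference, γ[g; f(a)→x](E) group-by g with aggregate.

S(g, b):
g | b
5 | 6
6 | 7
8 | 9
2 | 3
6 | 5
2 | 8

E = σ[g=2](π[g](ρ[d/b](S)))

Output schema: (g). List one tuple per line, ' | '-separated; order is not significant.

Per-node cardinality:
  S → 6
  ρ[d/b](S) → 6
  π[g](ρ[d/b](S)) → 6
  σ[g=2](π[g](ρ[d/b](S))) → 2

== RESULT ==
g
2
2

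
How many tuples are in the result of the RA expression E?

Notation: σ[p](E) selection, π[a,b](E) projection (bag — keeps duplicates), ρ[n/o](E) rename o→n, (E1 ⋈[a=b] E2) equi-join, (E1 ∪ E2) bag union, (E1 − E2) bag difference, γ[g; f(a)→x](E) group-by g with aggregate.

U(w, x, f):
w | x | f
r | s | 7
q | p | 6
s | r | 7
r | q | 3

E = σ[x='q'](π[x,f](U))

Row counts bottom-up:
  U → 4
  π[x,f](U) → 4
  σ[x='q'](π[x,f](U)) → 1

|E| = 1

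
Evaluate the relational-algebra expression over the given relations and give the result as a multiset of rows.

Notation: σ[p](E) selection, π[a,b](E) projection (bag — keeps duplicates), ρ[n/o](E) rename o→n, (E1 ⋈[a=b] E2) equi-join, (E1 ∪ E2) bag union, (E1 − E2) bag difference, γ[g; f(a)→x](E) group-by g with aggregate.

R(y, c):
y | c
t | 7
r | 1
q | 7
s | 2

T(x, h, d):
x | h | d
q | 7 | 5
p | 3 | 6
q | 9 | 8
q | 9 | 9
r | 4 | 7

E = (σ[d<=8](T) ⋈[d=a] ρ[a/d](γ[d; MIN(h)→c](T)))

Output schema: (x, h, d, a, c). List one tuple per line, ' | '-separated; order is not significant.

Per-node cardinality:
  T → 5
  σ[d<=8](T) → 4
  T → 5
  γ[d; MIN(h)→c](T) → 5
  ρ[a/d](γ[d; MIN(h)→c](T)) → 5
  (σ[d<=8](T) ⋈[d=a] ρ[a/d](γ[d; MIN(h)→c](T))) → 4

== RESULT ==
x | h | d | a | c
p | 3 | 6 | 6 | 3
q | 7 | 5 | 5 | 7
q | 9 | 8 | 8 | 9
r | 4 | 7 | 7 | 4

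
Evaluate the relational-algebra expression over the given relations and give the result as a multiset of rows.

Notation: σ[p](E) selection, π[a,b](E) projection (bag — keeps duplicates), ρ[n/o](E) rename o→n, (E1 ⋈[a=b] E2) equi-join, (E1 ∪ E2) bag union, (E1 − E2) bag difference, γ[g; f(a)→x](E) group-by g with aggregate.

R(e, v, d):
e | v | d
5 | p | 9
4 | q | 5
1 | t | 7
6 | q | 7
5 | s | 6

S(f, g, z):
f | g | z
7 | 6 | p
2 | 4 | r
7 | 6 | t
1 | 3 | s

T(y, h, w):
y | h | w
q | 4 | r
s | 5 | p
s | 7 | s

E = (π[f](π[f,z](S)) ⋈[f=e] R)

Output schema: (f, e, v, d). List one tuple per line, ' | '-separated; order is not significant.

Per-node cardinality:
  S → 4
  π[f,z](S) → 4
  π[f](π[f,z](S)) → 4
  R → 5
  (π[f](π[f,z](S)) ⋈[f=e] R) → 1

== RESULT ==
f | e | v | d
1 | 1 | t | 7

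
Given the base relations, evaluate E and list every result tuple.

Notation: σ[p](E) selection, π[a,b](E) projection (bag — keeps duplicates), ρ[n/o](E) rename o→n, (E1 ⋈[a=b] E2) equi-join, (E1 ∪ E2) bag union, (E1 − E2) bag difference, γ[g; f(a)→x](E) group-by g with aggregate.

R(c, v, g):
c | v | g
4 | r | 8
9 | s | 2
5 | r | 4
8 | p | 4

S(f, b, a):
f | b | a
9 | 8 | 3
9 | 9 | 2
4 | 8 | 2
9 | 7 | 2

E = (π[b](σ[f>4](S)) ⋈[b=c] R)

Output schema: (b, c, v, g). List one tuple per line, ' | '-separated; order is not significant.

Stepwise |·|:
  S → 4
  σ[f>4](S) → 3
  π[b](σ[f>4](S)) → 3
  R → 4
  (π[b](σ[f>4](S)) ⋈[b=c] R) → 2

== RESULT ==
b | c | v | g
8 | 8 | p | 4
9 | 9 | s | 2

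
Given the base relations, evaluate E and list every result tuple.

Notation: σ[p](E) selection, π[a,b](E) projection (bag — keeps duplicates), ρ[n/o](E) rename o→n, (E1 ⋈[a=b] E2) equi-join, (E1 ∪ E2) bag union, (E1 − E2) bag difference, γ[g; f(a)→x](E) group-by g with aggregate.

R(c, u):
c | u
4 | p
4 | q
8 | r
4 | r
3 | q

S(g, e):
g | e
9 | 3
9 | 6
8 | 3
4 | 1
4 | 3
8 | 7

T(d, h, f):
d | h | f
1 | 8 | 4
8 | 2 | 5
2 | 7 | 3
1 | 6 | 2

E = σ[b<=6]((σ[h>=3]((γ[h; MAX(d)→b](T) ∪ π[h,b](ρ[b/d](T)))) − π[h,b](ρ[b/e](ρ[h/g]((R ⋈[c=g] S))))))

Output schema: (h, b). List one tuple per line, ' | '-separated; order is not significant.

Per-node cardinality:
  T → 4
  γ[h; MAX(d)→b](T) → 4
  T → 4
  ρ[b/d](T) → 4
  π[h,b](ρ[b/d](T)) → 4
  (γ[h; MAX(d)→b](T) ∪ π[h,b](ρ[b/d](T))) → 8
  σ[h>=3]((γ[h; MAX(d)→b](T) ∪ π[h,b](ρ[b/d](T)))) → 6
  R → 5
  S → 6
  (R ⋈[c=g] S) → 8
  ρ[h/g]((R ⋈[c=g] S)) → 8
  ρ[b/e](ρ[h/g]((R ⋈[c=g] S))) → 8
  π[h,b](ρ[b/e](ρ[h/g]((R ⋈[c=g] S)))) → 8
  (σ[h>=3]((γ[h; MAX(d)→b](T) ∪ π[h,b](ρ[b/d](T)))) − π[h,b](ρ[b/e](ρ[h/g]((R ⋈[c=g] S))))) → 6
  σ[b<=6]((σ[h>=3]((γ[h; MAX(d)→b](T) ∪ π[h,b](ρ[b/d](T)))) − π[h,b](ρ[b/e](ρ[h/g]((R ⋈[c=g] S)))))) → 6

== RESULT ==
h | b
6 | 1
6 | 1
7 | 2
7 | 2
8 | 1
8 | 1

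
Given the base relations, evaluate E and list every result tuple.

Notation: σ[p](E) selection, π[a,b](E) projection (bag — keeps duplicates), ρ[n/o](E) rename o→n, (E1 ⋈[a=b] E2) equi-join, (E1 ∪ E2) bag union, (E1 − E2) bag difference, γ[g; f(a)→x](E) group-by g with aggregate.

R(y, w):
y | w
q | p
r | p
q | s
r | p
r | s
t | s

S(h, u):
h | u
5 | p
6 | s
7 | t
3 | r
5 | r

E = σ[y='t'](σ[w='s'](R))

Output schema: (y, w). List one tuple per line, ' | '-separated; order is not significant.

Subexpression sizes:
  R → 6
  σ[w='s'](R) → 3
  σ[y='t'](σ[w='s'](R)) → 1

== RESULT ==
y | w
t | s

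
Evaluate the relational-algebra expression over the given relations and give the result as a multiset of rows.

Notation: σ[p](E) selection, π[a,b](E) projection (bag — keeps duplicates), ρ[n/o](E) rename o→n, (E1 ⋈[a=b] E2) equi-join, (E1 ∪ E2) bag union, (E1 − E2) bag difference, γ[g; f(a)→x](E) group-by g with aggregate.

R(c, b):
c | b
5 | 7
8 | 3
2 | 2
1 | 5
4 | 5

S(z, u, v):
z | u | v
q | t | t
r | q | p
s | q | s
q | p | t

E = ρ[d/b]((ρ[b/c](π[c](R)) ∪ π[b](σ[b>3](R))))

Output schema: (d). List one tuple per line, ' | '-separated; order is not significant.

Stepwise |·|:
  R → 5
  π[c](R) → 5
  ρ[b/c](π[c](R)) → 5
  R → 5
  σ[b>3](R) → 3
  π[b](σ[b>3](R)) → 3
  (ρ[b/c](π[c](R)) ∪ π[b](σ[b>3](R))) → 8
  ρ[d/b]((ρ[b/c](π[c](R)) ∪ π[b](σ[b>3](R)))) → 8

== RESULT ==
d
1
2
4
5
5
5
7
8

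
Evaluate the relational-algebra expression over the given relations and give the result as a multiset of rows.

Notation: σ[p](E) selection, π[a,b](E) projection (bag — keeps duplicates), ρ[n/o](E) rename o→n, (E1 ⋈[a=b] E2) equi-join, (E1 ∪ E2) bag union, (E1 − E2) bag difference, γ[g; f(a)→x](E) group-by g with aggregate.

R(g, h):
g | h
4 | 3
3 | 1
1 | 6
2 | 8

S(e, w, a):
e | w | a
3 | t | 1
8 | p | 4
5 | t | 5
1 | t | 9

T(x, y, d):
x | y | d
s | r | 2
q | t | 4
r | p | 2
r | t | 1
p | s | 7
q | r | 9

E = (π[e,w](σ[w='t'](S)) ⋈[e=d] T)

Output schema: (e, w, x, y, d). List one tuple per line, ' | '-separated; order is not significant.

Stepwise |·|:
  S → 4
  σ[w='t'](S) → 3
  π[e,w](σ[w='t'](S)) → 3
  T → 6
  (π[e,w](σ[w='t'](S)) ⋈[e=d] T) → 1

== RESULT ==
e | w | x | y | d
1 | t | r | t | 1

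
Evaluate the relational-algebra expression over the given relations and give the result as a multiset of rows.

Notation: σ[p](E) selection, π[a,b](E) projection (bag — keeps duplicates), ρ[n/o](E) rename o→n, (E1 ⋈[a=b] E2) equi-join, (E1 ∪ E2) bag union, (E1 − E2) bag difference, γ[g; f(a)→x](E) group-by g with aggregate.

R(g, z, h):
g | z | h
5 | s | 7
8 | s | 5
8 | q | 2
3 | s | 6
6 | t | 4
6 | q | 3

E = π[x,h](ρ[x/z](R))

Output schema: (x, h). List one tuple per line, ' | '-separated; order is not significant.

Row counts bottom-up:
  R → 6
  ρ[x/z](R) → 6
  π[x,h](ρ[x/z](R)) → 6

== RESULT ==
x | h
q | 2
q | 3
s | 5
s | 6
s | 7
t | 4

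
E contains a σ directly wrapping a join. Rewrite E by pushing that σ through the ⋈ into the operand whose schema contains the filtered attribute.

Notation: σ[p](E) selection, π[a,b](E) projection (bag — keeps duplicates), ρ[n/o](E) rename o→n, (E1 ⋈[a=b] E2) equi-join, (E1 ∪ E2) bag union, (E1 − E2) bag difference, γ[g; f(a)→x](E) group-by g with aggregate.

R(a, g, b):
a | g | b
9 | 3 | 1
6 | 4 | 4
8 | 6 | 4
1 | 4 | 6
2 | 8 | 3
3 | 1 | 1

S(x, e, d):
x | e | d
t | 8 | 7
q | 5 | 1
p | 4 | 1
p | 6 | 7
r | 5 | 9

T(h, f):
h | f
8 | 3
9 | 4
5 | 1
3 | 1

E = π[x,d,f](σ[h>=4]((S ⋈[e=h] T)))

σ filters on h, owned by the right side.
E' = π[x,d,f]((S ⋈[e=h] σ[h>=4](T)))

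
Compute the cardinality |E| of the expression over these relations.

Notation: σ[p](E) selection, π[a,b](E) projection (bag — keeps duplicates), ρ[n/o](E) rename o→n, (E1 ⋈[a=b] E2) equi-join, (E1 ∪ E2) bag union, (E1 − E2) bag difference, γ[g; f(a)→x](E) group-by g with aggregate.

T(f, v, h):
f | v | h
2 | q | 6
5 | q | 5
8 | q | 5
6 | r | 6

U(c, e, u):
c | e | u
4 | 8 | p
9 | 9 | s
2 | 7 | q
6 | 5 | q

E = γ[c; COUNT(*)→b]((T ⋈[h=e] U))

Per-node cardinality:
  T → 4
  U → 4
  (T ⋈[h=e] U) → 2
  γ[c; COUNT(*)→b]((T ⋈[h=e] U)) → 1

|E| = 1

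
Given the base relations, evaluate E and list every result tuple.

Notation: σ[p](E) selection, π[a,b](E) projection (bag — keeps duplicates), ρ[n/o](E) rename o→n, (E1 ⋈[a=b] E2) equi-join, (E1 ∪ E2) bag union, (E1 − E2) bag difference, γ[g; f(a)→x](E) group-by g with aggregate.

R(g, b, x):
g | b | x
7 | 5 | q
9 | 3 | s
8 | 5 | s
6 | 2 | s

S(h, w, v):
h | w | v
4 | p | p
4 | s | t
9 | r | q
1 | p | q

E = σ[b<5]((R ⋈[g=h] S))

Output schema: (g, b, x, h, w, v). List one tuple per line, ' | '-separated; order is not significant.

Subexpression sizes:
  R → 4
  S → 4
  (R ⋈[g=h] S) → 1
  σ[b<5]((R ⋈[g=h] S)) → 1

== RESULT ==
g | b | x | h | w | v
9 | 3 | s | 9 | r | q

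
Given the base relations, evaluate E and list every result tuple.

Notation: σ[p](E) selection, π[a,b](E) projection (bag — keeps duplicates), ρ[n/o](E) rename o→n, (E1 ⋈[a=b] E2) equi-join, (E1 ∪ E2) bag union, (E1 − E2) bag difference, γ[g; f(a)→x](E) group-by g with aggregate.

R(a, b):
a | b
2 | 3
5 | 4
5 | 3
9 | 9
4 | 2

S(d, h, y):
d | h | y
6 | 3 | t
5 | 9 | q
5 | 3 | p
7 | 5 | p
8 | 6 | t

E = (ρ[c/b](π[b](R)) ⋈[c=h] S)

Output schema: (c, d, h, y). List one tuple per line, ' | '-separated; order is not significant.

Subexpression sizes:
  R → 5
  π[b](R) → 5
  ρ[c/b](π[b](R)) → 5
  S → 5
  (ρ[c/b](π[b](R)) ⋈[c=h] S) → 5

== RESULT ==
c | d | h | y
3 | 5 | 3 | p
3 | 5 | 3 | p
3 | 6 | 3 | t
3 | 6 | 3 | t
9 | 5 | 9 | q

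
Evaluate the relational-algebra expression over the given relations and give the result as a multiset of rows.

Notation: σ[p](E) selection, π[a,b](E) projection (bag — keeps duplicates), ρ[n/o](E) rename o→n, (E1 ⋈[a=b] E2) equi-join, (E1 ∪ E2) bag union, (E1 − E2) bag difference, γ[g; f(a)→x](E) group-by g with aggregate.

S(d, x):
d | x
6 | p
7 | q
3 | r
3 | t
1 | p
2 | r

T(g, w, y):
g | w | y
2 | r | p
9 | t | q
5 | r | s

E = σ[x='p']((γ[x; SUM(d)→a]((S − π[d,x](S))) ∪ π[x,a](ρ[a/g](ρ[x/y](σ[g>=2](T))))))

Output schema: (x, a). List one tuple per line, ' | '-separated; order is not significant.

Per-node cardinality:
  S → 6
  S → 6
  π[d,x](S) → 6
  (S − π[d,x](S)) → 0
  γ[x; SUM(d)→a]((S − π[d,x](S))) → 0
  T → 3
  σ[g>=2](T) → 3
  ρ[x/y](σ[g>=2](T)) → 3
  ρ[a/g](ρ[x/y](σ[g>=2](T))) → 3
  π[x,a](ρ[a/g](ρ[x/y](σ[g>=2](T)))) → 3
  (γ[x; SUM(d)→a]((S − π[d,x](S))) ∪ π[x,a](ρ[a/g](ρ[x/y](σ[g>=2](T))))) → 3
  σ[x='p']((γ[x; SUM(d)→a]((S − π[d,x](S))) ∪ π[x,a](ρ[a/g](ρ[x/y](σ[g>=2](T)))))) → 1

== RESULT ==
x | a
p | 2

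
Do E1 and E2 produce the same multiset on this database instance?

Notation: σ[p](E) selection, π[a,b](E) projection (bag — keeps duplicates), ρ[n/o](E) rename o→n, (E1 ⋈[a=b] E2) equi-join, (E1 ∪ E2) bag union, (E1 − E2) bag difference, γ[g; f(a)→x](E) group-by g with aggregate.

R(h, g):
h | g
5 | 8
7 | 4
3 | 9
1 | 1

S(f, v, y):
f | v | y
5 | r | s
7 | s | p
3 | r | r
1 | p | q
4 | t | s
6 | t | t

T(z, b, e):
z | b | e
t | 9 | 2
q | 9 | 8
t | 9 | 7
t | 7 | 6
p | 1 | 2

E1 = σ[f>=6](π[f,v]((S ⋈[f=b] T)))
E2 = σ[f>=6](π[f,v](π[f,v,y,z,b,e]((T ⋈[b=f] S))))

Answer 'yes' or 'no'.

E1 stepwise |·|:
  S → 6
  T → 5
  (S ⋈[f=b] T) → 2
  π[f,v]((S ⋈[f=b] T)) → 2
  σ[f>=6](π[f,v]((S ⋈[f=b] T))) → 1
E2 stepwise |·|:
  T → 5
  S → 6
  (T ⋈[b=f] S) → 2
  π[f,v,y,z,b,e]((T ⋈[b=f] S)) → 2
  π[f,v](π[f,v,y,z,b,e]((T ⋈[b=f] S))) → 2
  σ[f>=6](π[f,v](π[f,v,y,z,b,e]((T ⋈[b=f] S)))) → 1

E1 and E2 produce the same multiset:
f | v
7 | s

yes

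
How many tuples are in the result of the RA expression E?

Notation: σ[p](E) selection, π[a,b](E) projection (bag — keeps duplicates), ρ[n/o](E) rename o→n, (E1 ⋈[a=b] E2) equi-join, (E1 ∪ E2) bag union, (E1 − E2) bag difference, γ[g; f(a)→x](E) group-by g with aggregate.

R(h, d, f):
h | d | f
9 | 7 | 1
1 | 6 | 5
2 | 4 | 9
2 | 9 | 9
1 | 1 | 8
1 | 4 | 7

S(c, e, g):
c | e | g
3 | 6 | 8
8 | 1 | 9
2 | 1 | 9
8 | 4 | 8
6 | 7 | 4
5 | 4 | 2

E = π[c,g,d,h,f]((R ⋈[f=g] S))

Per-node cardinality:
  R → 6
  S → 6
  (R ⋈[f=g] S) → 6
  π[c,g,d,h,f]((R ⋈[f=g] S)) → 6

|E| = 6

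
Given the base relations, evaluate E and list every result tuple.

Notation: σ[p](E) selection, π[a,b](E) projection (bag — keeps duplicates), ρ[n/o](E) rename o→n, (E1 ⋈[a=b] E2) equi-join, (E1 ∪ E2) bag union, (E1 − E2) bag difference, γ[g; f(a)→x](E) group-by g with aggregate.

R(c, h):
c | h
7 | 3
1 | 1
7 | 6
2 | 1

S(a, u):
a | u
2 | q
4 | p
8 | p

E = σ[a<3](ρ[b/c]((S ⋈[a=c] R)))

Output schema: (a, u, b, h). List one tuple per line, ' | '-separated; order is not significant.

Stepwise |·|:
  S → 3
  R → 4
  (S ⋈[a=c] R) → 1
  ρ[b/c]((S ⋈[a=c] R)) → 1
  σ[a<3](ρ[b/c]((S ⋈[a=c] R))) → 1

== RESULT ==
a | u | b | h
2 | q | 2 | 1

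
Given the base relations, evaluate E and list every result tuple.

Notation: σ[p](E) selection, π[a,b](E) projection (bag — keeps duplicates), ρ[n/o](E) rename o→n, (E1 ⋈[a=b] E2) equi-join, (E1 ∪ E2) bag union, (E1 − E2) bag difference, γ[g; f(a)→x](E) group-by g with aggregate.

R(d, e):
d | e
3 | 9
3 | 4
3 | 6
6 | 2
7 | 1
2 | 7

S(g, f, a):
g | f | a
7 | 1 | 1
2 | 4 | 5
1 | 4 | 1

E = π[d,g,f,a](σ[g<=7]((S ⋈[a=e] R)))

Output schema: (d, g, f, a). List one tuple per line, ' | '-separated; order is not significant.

Per-node cardinality:
  S → 3
  R → 6
  (S ⋈[a=e] R) → 2
  σ[g<=7]((S ⋈[a=e] R)) → 2
  π[d,g,f,a](σ[g<=7]((S ⋈[a=e] R))) → 2

== RESULT ==
d | g | f | a
7 | 1 | 4 | 1
7 | 7 | 1 | 1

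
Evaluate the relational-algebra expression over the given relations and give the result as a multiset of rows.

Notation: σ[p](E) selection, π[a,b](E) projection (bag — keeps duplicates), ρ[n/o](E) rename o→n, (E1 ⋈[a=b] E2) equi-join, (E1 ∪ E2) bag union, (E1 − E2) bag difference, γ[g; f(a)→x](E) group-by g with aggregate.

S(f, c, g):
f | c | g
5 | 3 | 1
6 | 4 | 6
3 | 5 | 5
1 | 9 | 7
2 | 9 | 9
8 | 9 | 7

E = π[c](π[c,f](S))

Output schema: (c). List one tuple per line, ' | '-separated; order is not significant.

Per-node cardinality:
  S → 6
  π[c,f](S) → 6
  π[c](π[c,f](S)) → 6

== RESULT ==
c
3
4
5
9
9
9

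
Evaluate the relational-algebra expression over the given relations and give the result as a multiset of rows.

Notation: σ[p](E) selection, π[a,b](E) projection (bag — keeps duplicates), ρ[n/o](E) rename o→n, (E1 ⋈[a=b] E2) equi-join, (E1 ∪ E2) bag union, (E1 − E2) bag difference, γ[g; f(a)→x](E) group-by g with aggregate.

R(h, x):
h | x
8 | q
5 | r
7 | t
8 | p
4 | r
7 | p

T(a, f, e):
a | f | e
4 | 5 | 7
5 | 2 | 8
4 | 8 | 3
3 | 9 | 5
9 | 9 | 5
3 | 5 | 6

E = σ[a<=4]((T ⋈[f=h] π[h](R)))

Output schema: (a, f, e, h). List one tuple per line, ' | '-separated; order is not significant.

Row counts bottom-up:
  T → 6
  R → 6
  π[h](R) → 6
  (T ⋈[f=h] π[h](R)) → 4
  σ[a<=4]((T ⋈[f=h] π[h](R))) → 4

== RESULT ==
a | f | e | h
3 | 5 | 6 | 5
4 | 5 | 7 | 5
4 | 8 | 3 | 8
4 | 8 | 3 | 8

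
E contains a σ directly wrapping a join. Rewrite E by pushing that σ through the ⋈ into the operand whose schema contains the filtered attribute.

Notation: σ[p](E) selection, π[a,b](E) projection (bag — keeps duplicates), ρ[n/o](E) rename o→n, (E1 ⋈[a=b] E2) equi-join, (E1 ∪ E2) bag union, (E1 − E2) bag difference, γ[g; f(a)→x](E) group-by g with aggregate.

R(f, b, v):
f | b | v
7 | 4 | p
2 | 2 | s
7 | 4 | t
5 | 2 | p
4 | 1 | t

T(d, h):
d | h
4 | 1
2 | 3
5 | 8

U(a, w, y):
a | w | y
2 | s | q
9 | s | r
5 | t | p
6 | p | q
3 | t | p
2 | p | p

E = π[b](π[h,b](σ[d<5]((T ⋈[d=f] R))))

σ filters on d, owned by the left side.
E' = π[b](π[h,b]((σ[d<5](T) ⋈[d=f] R)))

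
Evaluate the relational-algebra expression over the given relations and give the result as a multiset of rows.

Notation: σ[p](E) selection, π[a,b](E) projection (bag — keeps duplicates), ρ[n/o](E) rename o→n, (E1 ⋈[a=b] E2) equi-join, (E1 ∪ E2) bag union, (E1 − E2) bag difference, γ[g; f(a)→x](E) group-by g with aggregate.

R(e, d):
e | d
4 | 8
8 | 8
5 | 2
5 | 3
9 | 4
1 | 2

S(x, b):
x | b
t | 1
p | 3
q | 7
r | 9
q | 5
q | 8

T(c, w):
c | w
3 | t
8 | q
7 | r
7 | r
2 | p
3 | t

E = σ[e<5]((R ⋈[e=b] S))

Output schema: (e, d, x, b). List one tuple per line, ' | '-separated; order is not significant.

Per-node cardinality:
  R → 6
  S → 6
  (R ⋈[e=b] S) → 5
  σ[e<5]((R ⋈[e=b] S)) → 1

== RESULT ==
e | d | x | b
1 | 2 | t | 1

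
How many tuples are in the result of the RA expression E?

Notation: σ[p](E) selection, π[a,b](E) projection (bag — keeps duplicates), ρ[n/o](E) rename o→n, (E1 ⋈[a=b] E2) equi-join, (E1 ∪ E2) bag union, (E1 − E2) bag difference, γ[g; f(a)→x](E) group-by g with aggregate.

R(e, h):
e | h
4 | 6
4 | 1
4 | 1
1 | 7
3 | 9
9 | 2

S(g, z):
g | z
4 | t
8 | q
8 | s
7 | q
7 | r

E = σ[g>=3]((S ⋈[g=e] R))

Subexpression sizes:
  S → 5
  R → 6
  (S ⋈[g=e] R) → 3
  σ[g>=3]((S ⋈[g=e] R)) → 3

|E| = 3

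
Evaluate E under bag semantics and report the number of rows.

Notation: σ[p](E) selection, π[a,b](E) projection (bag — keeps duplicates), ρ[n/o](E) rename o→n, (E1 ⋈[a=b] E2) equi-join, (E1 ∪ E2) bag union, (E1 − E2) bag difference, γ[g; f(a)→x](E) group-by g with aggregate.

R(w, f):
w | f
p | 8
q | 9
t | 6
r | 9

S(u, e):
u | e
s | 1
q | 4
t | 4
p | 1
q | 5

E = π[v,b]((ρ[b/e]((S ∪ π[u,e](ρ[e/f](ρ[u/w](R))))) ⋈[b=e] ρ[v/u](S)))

Per-node cardinality:
  S → 5
  R → 4
  ρ[u/w](R) → 4
  ρ[e/f](ρ[u/w](R)) → 4
  π[u,e](ρ[e/f](ρ[u/w](R))) → 4
  (S ∪ π[u,e](ρ[e/f](ρ[u/w](R)))) → 9
  ρ[b/e]((S ∪ π[u,e](ρ[e/f](ρ[u/w](R))))) → 9
  S → 5
  ρ[v/u](S) → 5
  (ρ[b/e]((S ∪ π[u,e](ρ[e/f](ρ[u/w](R))))) ⋈[b=e] ρ[v/u](S)) → 9
  π[v,b]((ρ[b/e]((S ∪ π[u,e](ρ[e/f](ρ[u/w](R))))) ⋈[b=e] ρ[v/u](S))) → 9

|E| = 9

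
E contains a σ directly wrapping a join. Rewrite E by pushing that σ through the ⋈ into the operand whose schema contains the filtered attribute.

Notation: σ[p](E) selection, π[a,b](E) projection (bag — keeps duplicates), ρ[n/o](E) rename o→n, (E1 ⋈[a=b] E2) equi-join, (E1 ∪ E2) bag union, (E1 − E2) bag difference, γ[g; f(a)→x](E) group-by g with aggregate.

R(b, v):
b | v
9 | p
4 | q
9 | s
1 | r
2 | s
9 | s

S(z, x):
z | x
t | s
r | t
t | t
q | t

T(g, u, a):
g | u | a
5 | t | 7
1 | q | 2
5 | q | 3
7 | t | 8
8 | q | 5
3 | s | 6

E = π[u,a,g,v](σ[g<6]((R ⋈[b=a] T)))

σ filters on g, owned by the right side.
E' = π[u,a,g,v]((R ⋈[b=a] σ[g<6](T)))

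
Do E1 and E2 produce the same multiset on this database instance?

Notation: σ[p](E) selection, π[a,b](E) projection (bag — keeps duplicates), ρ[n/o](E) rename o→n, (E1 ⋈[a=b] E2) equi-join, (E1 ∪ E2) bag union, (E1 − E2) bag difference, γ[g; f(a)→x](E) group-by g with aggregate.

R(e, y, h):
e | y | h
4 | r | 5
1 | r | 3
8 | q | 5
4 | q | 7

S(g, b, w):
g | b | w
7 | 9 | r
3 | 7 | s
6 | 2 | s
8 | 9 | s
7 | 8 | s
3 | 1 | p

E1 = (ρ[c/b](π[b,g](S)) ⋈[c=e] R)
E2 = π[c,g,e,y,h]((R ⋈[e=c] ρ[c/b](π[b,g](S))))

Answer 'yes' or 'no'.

E1 stepwise |·|:
  S → 6
  π[b,g](S) → 6
  ρ[c/b](π[b,g](S)) → 6
  R → 4
  (ρ[c/b](π[b,g](S)) ⋈[c=e] R) → 2
E2 stepwise |·|:
  R → 4
  S → 6
  π[b,g](S) → 6
  ρ[c/b](π[b,g](S)) → 6
  (R ⋈[e=c] ρ[c/b](π[b,g](S))) → 2
  π[c,g,e,y,h]((R ⋈[e=c] ρ[c/b](π[b,g](S)))) → 2

E1 and E2 produce the same multiset:
c | g | e | y | h
1 | 3 | 1 | r | 3
8 | 7 | 8 | q | 5

yes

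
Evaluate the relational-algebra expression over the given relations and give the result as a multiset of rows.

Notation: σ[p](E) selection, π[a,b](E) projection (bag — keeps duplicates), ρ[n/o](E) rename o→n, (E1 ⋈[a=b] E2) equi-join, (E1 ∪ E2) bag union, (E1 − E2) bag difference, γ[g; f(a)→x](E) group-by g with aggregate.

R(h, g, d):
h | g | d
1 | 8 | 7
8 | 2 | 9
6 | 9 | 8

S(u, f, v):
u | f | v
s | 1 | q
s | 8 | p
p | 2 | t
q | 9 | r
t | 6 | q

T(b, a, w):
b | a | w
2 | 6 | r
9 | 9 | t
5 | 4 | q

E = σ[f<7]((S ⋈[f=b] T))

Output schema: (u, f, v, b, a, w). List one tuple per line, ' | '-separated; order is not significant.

Row counts bottom-up:
  S → 5
  T → 3
  (S ⋈[f=b] T) → 2
  σ[f<7]((S ⋈[f=b] T)) → 1

== RESULT ==
u | f | v | b | a | w
p | 2 | t | 2 | 6 | r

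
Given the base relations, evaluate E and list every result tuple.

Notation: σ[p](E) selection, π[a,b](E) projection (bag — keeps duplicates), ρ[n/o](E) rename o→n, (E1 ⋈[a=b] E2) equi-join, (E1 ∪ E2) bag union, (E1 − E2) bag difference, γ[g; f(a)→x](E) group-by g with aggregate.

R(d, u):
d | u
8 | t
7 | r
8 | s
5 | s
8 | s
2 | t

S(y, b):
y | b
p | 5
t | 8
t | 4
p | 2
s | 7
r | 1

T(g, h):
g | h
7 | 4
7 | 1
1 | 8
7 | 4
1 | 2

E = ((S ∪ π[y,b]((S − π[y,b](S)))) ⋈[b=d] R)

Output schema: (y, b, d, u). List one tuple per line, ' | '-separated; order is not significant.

Per-node cardinality:
  S → 6
  S → 6
  S → 6
  π[y,b](S) → 6
  (S − π[y,b](S)) → 0
  π[y,b]((S − π[y,b](S))) → 0
  (S ∪ π[y,b]((S − π[y,b](S)))) → 6
  R → 6
  ((S ∪ π[y,b]((S − π[y,b](S)))) ⋈[b=d] R) → 6

== RESULT ==
y | b | d | u
p | 2 | 2 | t
p | 5 | 5 | s
s | 7 | 7 | r
t | 8 | 8 | s
t | 8 | 8 | s
t | 8 | 8 | t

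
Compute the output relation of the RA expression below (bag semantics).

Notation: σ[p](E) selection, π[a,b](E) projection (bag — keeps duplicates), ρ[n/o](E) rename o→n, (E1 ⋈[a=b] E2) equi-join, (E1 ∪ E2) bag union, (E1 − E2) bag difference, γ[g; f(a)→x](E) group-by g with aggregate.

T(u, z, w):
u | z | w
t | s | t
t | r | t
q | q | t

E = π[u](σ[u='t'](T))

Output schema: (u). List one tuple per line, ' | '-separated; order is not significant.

Row counts bottom-up:
  T → 3
  σ[u='t'](T) → 2
  π[u](σ[u='t'](T)) → 2

== RESULT ==
u
t
t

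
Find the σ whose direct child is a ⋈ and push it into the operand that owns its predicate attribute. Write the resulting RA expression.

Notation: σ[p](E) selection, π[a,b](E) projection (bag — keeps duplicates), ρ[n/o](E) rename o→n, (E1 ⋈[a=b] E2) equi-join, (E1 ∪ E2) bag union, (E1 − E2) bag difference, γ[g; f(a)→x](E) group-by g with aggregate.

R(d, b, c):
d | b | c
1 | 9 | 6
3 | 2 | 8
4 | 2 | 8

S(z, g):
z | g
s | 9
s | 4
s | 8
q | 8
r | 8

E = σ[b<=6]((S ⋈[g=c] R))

σ filters on b, owned by the right side.
E' = (S ⋈[g=c] σ[b<=6](R))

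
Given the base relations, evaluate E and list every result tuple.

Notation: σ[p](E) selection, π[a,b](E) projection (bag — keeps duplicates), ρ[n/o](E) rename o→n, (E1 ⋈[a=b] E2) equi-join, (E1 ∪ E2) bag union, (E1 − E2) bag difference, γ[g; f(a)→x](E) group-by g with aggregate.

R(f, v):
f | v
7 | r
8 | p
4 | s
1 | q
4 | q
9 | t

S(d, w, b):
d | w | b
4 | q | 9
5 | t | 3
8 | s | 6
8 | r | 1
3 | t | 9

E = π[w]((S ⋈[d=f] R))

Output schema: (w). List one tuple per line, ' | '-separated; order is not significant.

Per-node cardinality:
  S → 5
  R → 6
  (S ⋈[d=f] R) → 4
  π[w]((S ⋈[d=f] R)) → 4

== RESULT ==
w
q
q
r
s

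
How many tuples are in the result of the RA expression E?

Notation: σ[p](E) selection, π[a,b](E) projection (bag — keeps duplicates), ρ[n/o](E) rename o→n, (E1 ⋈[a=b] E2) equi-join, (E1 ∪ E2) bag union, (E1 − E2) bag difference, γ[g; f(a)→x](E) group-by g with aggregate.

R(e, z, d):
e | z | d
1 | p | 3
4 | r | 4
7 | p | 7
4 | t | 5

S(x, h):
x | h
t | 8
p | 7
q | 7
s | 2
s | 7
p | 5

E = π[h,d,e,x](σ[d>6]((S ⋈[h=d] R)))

Row counts bottom-up:
  S → 6
  R → 4
  (S ⋈[h=d] R) → 4
  σ[d>6]((S ⋈[h=d] R)) → 3
  π[h,d,e,x](σ[d>6]((S ⋈[h=d] R))) → 3

|E| = 3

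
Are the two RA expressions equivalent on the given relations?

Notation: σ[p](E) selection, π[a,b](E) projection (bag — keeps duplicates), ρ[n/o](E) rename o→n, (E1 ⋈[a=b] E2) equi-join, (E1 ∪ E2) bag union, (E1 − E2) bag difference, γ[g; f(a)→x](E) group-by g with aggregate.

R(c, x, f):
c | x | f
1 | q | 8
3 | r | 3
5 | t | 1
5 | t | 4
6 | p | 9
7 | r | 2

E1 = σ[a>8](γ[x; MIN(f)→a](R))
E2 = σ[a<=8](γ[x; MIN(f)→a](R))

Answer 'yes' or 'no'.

E1 subexpression sizes:
  R → 6
  γ[x; MIN(f)→a](R) → 4
  σ[a>8](γ[x; MIN(f)→a](R)) → 1
E2 subexpression sizes:
  R → 6
  γ[x; MIN(f)→a](R) → 4
  σ[a<=8](γ[x; MIN(f)→a](R)) → 3

E1 result:
x | a
p | 9
E2 result:
x | a
q | 8
r | 2
t | 1
Witness: ('p', 9) appears 1× in E1 but 0× in E2.

no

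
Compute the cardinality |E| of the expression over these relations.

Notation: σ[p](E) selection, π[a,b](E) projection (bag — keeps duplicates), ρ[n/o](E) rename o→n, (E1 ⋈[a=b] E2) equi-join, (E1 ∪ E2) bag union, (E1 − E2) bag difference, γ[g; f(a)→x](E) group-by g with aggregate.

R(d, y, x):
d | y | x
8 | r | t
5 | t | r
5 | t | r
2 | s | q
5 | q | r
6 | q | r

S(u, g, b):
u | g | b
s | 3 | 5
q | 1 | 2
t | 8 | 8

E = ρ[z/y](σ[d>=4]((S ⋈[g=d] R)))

Stepwise |·|:
  S → 3
  R → 6
  (S ⋈[g=d] R) → 1
  σ[d>=4]((S ⋈[g=d] R)) → 1
  ρ[z/y](σ[d>=4]((S ⋈[g=d] R))) → 1

|E| = 1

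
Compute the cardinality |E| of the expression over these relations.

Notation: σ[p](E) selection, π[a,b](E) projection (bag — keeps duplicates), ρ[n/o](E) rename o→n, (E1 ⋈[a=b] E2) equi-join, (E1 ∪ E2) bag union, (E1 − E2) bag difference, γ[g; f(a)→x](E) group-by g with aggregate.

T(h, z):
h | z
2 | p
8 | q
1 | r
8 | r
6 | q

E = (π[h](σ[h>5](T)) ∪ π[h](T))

Subexpression sizes:
  T → 5
  σ[h>5](T) → 3
  π[h](σ[h>5](T)) → 3
  T → 5
  π[h](T) → 5
  (π[h](σ[h>5](T)) ∪ π[h](T)) → 8

|E| = 8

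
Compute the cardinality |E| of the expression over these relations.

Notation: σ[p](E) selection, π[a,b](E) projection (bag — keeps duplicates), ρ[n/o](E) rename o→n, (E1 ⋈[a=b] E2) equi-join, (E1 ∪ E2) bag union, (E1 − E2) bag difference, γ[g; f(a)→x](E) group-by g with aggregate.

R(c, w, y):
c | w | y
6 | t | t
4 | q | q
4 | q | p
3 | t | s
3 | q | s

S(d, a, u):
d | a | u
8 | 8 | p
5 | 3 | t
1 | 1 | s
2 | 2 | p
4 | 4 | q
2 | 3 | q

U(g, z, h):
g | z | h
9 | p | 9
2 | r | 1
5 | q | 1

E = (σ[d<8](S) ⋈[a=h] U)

Row counts bottom-up:
  S → 6
  σ[d<8](S) → 5
  U → 3
  (σ[d<8](S) ⋈[a=h] U) → 2

|E| = 2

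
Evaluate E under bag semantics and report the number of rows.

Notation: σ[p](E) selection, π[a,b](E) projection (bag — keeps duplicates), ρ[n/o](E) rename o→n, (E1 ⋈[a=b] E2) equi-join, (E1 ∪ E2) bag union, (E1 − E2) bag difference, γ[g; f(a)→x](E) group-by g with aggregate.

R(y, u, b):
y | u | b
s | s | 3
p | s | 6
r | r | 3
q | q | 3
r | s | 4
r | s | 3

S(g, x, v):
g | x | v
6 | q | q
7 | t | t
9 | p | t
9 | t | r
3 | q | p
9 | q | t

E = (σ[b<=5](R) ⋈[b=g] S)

Stepwise |·|:
  R → 6
  σ[b<=5](R) → 5
  S → 6
  (σ[b<=5](R) ⋈[b=g] S) → 4

|E| = 4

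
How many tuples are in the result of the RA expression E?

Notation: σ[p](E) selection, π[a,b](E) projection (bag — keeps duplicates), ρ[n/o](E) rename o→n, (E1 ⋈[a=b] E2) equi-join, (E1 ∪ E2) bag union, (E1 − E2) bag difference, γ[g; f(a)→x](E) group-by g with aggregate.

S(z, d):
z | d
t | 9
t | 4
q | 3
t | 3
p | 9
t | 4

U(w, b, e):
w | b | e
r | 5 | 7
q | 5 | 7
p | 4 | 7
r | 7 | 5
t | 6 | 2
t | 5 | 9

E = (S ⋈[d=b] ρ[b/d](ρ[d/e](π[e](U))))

Subexpression sizes:
  S → 6
  U → 6
  π[e](U) → 6
  ρ[d/e](π[e](U)) → 6
  ρ[b/d](ρ[d/e](π[e](U))) → 6
  (S ⋈[d=b] ρ[b/d](ρ[d/e](π[e](U)))) → 2

|E| = 2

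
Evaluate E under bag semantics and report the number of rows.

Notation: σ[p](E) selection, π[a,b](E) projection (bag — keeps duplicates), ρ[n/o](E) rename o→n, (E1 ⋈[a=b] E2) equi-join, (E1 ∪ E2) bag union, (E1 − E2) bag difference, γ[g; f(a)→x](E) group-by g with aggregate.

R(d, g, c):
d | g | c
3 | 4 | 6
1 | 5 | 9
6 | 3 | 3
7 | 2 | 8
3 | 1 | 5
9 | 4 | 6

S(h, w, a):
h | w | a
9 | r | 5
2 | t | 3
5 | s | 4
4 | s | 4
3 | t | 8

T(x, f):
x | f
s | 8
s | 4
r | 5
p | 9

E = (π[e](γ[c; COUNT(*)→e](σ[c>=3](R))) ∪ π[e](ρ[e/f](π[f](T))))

Row counts bottom-up:
  R → 6
  σ[c>=3](R) → 6
  γ[c; COUNT(*)→e](σ[c>=3](R)) → 5
  π[e](γ[c; COUNT(*)→e](σ[c>=3](R))) → 5
  T → 4
  π[f](T) → 4
  ρ[e/f](π[f](T)) → 4
  π[e](ρ[e/f](π[f](T))) → 4
  (π[e](γ[c; COUNT(*)→e](σ[c>=3](R))) ∪ π[e](ρ[e/f](π[f](T)))) → 9

|E| = 9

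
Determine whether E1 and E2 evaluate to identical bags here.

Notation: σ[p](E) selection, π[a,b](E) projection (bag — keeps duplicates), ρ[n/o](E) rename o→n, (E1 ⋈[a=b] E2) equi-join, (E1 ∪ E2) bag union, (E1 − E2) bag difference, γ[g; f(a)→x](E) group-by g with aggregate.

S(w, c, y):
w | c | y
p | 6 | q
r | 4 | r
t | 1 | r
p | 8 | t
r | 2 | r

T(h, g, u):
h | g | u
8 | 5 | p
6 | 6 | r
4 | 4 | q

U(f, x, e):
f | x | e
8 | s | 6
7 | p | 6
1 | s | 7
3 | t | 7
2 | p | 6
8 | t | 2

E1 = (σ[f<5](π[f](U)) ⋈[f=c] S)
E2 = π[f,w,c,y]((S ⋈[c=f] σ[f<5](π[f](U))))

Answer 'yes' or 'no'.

E1 subexpression sizes:
  U → 6
  π[f](U) → 6
  σ[f<5](π[f](U)) → 3
  S → 5
  (σ[f<5](π[f](U)) ⋈[f=c] S) → 2
E2 subexpression sizes:
  S → 5
  U → 6
  π[f](U) → 6
  σ[f<5](π[f](U)) → 3
  (S ⋈[c=f] σ[f<5](π[f](U))) → 2
  π[f,w,c,y]((S ⋈[c=f] σ[f<5](π[f](U)))) → 2

E1 and E2 produce the same multiset:
f | w | c | y
1 | t | 1 | r
2 | r | 2 | r

yes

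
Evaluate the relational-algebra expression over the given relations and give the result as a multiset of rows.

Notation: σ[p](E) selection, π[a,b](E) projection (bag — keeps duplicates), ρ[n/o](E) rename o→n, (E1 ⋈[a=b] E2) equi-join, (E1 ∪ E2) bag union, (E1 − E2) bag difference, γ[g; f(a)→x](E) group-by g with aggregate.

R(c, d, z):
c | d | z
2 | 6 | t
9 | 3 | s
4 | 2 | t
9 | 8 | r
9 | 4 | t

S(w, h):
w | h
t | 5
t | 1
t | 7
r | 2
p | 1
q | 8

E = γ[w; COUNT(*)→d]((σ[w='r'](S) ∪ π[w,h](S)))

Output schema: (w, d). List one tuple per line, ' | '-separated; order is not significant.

Row counts bottom-up:
  S → 6
  σ[w='r'](S) → 1
  S → 6
  π[w,h](S) → 6
  (σ[w='r'](S) ∪ π[w,h](S)) → 7
  γ[w; COUNT(*)→d]((σ[w='r'](S) ∪ π[w,h](S))) → 4

== RESULT ==
w | d
p | 1
q | 1
r | 2
t | 3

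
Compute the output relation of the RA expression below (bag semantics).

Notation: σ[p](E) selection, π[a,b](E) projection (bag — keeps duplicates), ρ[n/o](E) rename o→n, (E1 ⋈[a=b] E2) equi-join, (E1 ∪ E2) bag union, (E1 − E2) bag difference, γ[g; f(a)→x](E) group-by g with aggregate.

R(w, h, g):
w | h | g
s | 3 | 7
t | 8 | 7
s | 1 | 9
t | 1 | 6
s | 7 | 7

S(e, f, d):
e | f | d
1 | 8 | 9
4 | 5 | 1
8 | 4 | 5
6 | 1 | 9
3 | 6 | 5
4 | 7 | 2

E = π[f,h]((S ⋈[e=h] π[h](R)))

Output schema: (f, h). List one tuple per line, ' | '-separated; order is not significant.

Stepwise |·|:
  S → 6
  R → 5
  π[h](R) → 5
  (S ⋈[e=h] π[h](R)) → 4
  π[f,h]((S ⋈[e=h] π[h](R))) → 4

== RESULT ==
f | h
4 | 8
6 | 3
8 | 1
8 | 1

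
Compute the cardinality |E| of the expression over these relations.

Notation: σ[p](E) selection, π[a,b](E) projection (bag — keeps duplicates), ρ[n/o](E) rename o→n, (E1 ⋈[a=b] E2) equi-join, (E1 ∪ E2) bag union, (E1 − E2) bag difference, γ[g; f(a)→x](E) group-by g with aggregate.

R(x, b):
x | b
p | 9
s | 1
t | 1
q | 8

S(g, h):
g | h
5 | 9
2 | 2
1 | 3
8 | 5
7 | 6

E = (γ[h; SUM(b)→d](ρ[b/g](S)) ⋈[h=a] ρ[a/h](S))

Per-node cardinality:
  S → 5
  ρ[b/g](S) → 5
  γ[h; SUM(b)→d](ρ[b/g](S)) → 5
  S → 5
  ρ[a/h](S) → 5
  (γ[h; SUM(b)→d](ρ[b/g](S)) ⋈[h=a] ρ[a/h](S)) → 5

|E| = 5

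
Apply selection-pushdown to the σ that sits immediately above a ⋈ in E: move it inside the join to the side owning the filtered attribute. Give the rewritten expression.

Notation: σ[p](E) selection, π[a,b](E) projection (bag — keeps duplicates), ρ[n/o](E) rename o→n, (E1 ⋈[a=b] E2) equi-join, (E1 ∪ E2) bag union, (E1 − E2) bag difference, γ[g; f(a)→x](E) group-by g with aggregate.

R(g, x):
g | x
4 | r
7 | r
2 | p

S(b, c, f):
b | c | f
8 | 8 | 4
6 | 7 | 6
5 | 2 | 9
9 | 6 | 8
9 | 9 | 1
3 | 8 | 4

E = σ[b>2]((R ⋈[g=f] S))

σ filters on b, owned by the right side.
E' = (R ⋈[g=f] σ[b>2](S))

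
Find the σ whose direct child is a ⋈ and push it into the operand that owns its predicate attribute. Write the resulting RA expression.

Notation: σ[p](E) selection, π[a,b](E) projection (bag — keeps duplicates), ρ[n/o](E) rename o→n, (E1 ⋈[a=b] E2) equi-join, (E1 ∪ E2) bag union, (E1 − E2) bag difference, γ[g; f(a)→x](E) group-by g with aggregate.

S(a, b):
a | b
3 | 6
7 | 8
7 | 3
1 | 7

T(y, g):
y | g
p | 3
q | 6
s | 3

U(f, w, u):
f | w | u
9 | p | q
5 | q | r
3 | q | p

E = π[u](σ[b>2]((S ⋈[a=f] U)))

σ filters on b, owned by the left side.
E' = π[u]((σ[b>2](S) ⋈[a=f] U))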